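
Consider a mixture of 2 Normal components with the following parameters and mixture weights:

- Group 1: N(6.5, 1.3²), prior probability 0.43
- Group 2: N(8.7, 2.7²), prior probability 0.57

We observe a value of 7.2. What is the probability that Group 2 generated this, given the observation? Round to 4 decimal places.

0.3874

Posterior ∝ prior × likelihood, so P(k | x) ∝ π_k f_k(x); normalise over all components.
Evaluate each component's likelihood at the observed value:
  p_1 = (1/(1.3·√(2π)))·exp(−(7.2−6.5)²/(2·1.3²)) = 0.306879·exp(-0.14497) = 0.265465
  p_2 = (1/(2.7·√(2π)))·exp(−(7.2−8.7)²/(2·2.7²)) = 0.147756·exp(-0.15432) = 0.126627
Prior × likelihood for each component:
  π_1·p_1 = 0.43 × 0.265465 = 0.11415
  π_2·p_2 = 0.57 × 0.126627 = 0.0721773
Denominator: 0.11415 + 0.0721773 = 0.186327
Responsibility of Group 2: 0.0721773 / 0.186327 ≈ 0.3874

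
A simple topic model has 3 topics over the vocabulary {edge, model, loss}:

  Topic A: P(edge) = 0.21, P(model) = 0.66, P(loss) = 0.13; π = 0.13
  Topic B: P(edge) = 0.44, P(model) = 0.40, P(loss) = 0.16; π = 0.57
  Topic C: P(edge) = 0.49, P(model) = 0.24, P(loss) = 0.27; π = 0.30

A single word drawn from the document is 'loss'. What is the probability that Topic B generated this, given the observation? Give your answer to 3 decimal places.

Posterior ∝ prior × likelihood, so P(k | x) ∝ π_k f_k(x); normalise over all components.
Evaluate each component's likelihood at the observed value:
  p_A = P(loss | comp) = 0.13
  p_B = P(loss | comp) = 0.16
  p_C = P(loss | comp) = 0.27
Weight by the priors:
  π_A·p_A = 0.13 × 0.13 = 0.0169
  π_B·p_B = 0.57 × 0.16 = 0.0912
  π_C·p_C = 0.30 × 0.27 = 0.081
Sum: 0.0169 + 0.0912 + 0.081 = 0.1891
P(Topic B | 'loss') = 0.0912 / 0.1891 ≈ 0.482

0.482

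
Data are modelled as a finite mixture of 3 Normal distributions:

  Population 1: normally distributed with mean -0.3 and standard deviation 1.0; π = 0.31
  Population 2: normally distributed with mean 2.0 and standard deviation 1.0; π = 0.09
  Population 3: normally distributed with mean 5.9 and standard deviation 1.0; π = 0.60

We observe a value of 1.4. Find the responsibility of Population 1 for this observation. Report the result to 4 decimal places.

Apply Bayes' rule: the posterior for each component is proportional to its prior times its likelihood at x.
Component likelihoods at x = 1.4:
  f_1 = (1/(1.0·√(2π)))·exp(−(1.4−-0.3)²/(2·1.0²)) = 0.398942·exp(-1.44500) = 0.0940491
  f_2 = (1/(1.0·√(2π)))·exp(−(1.4−2.0)²/(2·1.0²)) = 0.398942·exp(-0.18000) = 0.333225
  f_3 = (1/(1.0·√(2π)))·exp(−(1.4−5.9)²/(2·1.0²)) = 0.398942·exp(-10.12500) = 1.59837e-05
Weight by the priors:
  π_1·f_1 = 0.31 × 0.0940491 = 0.0291552
  π_2·f_2 = 0.09 × 0.333225 = 0.0299902
  π_3·f_3 = 0.60 × 1.59837e-05 = 9.59024e-06
Sum: 0.0291552 + 0.0299902 + 9.59024e-06 = 0.059155
So the posterior for Population 1 is 0.0291552 / 0.059155 ≈ 0.4929.

0.4929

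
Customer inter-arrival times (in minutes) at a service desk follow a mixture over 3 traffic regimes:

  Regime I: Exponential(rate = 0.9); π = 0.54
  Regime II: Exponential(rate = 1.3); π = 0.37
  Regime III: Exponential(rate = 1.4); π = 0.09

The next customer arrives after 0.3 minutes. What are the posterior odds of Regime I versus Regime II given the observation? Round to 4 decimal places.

1.1392

Only the two components matter; the odds are (P(Z=i) f_i(x)) / (P(Z=j) f_j(x)).
Component likelihoods at x = 0.3 minutes:
  f_I = 0.9·e^(−0.9·0.3) = 0.9·e^(−0.2700) = 0.687042
  f_II = 1.3·e^(−1.3·0.3) = 1.3·e^(−0.3900) = 0.880174
  f_III = 1.4·e^(−1.4·0.3) = 1.4·e^(−0.4200) = 0.919866
Odds = (0.54/0.37) × (0.687042/0.880174) = 1.45946 × 0.780575 ≈ 1.1392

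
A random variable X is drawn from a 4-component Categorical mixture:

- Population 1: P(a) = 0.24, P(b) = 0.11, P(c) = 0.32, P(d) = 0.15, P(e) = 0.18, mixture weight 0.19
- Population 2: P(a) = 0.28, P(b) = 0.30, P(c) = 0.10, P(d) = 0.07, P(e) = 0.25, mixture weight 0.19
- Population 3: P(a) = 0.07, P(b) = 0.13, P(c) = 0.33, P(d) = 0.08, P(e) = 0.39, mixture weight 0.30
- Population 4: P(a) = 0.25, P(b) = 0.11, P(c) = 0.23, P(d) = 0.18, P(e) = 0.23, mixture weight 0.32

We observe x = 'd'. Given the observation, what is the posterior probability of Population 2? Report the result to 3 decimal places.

Posterior ∝ prior × likelihood, so P(k | x) ∝ π_k f_k(x); normalise over all components.
Evaluate each component's likelihood at the observed value:
  p_1 = 0.15
  p_2 = 0.07
  p_3 = 0.08
  p_4 = 0.18
Unnormalised posteriors:
  π_1·p_1 = 0.19 × 0.15 = 0.0285
  π_2·p_2 = 0.19 × 0.07 = 0.0133
  π_3·p_3 = 0.30 × 0.08 = 0.024
  π_4·p_4 = 0.32 × 0.18 = 0.0576
Sum: 0.0285 + 0.0133 + 0.024 + 0.0576 = 0.1234
So the posterior for Population 2 is 0.0133 / 0.1234 ≈ 0.108.

0.108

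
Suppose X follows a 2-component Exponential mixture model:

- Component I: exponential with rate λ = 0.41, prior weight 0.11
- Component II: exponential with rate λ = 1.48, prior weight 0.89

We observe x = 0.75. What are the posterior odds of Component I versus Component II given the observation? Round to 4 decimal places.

0.0764

Only the two components matter; the odds are (w_i f_i(x)) / (w_j f_j(x)).
Evaluate each component's likelihood at the observed value:
  p_I = 0.41·e^(−0.41·0.75) = 0.41·e^(−0.3075) = 0.301466
  p_II = 1.48·e^(−1.48·0.75) = 1.48·e^(−1.1100) = 0.487747
Odds = (0.11/0.89) × (0.301466/0.487747) = 0.123596 × 0.618078 ≈ 0.0764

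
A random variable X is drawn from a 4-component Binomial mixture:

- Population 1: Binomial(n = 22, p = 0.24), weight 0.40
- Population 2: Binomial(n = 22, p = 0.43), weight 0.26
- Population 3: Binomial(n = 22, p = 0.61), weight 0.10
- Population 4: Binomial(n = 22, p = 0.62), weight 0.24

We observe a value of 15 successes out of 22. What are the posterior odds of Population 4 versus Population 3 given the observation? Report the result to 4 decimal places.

Posterior odds = (P(Z=i) f_i(x)) / (P(Z=j) f_j(x)); the normalising sum cancels.
Binomial probabilities:
  f_1 = 1.26096e-05
  f_2 = 0.0105922
  f_3 = 0.141006
  f_4 = 0.150037
0.0360088 / 0.0141006 ≈ 2.5537

2.5537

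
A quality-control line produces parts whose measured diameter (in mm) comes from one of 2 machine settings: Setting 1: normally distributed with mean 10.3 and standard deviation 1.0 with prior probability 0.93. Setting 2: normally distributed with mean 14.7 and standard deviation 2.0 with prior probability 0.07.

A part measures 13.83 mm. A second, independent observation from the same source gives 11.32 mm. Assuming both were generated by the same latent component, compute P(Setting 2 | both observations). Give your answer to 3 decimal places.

Apply Bayes' rule: the posterior for each component is proportional to its prior times its likelihood at x.
Since both observations come from the same component, the likelihood for component k is f_k(x₁)·f_k(x₂).
  L_1 = [0.000785344] × [0.237132] = 0.00018623
  L_2 = [0.181464] × [0.0478284] = 0.00867913
Unnormalised posteriors:
  P(Z=1)·L_1 = 0.93 × 0.00018623 = 0.000173194
  P(Z=2)·L_2 = 0.07 × 0.00867913 = 0.000607539
Normaliser: 0.000173194 + 0.000607539 = 0.000780733
So the posterior for Setting 2 is 0.000607539 / 0.000780733 ≈ 0.778.

0.778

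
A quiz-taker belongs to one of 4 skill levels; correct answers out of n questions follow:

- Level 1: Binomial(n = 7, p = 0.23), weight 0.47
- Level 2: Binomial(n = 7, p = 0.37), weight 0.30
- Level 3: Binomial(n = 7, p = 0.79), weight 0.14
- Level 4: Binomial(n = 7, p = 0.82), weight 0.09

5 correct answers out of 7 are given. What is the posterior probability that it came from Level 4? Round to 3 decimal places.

0.271

Posterior ∝ prior × likelihood, so P(k | x) ∝ π_k f_k(x); normalise over all components.
Evaluate each component's likelihood at the observed value:
  f_1 = C(7,5)·0.23^5·0.77^2 = 21·0.000643634·0.5929 = 0.00801383
  f_2 = C(7,5)·0.37^5·0.63^2 = 21·0.0069344·0.3969 = 0.0577975
  f_3 = C(7,5)·0.79^5·0.21^2 = 21·0.307706·0.0441 = 0.284966
  f_4 = C(7,5)·0.82^5·0.18^2 = 21·0.37074·0.0324 = 0.252251
Multiply by the mixture weights:
  π_1·f_1 = 0.47 × 0.00801383 = 0.0037665
  π_2·f_2 = 0.30 × 0.0577975 = 0.0173392
  π_3·f_3 = 0.14 × 0.284966 = 0.0398953
  π_4·f_4 = 0.09 × 0.252251 = 0.0227026
Evidence: 0.0037665 + 0.0173392 + 0.0398953 + 0.0227026 = 0.0837036
Responsibility of Level 4: 0.0227026 / 0.0837036 ≈ 0.271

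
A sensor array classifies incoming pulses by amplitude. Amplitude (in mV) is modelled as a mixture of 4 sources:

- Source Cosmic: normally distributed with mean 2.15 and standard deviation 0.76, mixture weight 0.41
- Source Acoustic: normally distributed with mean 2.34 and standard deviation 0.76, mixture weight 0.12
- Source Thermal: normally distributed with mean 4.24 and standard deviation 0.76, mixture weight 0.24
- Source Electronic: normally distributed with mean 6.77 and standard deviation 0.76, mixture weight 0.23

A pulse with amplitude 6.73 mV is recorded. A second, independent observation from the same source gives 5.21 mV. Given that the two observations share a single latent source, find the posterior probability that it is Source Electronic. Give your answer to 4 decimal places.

0.9826

By Bayes' theorem, P(k | x) = P(Z=k) f_k(x) / Σ_j P(Z=j) f_j(x).
Since both observations come from the same component, the likelihood for component k is f_k(x₁)·f_k(x₂).
  L_Cosmic = [6.82453e-09] × [0.000158444] = 1.0813e-12
  L_Acoustic = [2.98401e-08] × [0.000420199] = 1.25388e-11
  L_Thermal = [0.00245011] × [0.23247] = 0.000569577
  L_Electronic = [0.524198] × [0.0638544] = 0.0334723
Multiply by the mixture weights:
  P(Z=Cosmic)·L_Cosmic = 0.41 × 1.0813e-12 = 4.43334e-13
  P(Z=Acoustic)·L_Acoustic = 0.12 × 1.25388e-11 = 1.50465e-12
  P(Z=Thermal)·L_Thermal = 0.24 × 0.000569577 = 0.000136698
  P(Z=Electronic)·L_Electronic = 0.23 × 0.0334723 = 0.00769863
Marginal: 4.43334e-13 + 1.50465e-12 + 0.000136698 + 0.00769863 = 0.00783533
P(Source Electronic | x₁, x₂) = 0.00769863 / 0.00783533 ≈ 0.9826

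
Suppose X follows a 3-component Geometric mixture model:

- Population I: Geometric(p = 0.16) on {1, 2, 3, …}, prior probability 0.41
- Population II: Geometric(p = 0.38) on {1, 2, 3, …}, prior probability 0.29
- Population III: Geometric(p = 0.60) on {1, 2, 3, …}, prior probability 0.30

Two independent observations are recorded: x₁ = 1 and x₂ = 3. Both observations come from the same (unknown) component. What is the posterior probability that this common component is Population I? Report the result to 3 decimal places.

P(component k | x) = π_k·f_k(x) / marginal(x), where marginal(x) = Σ_j π_j·f_j(x).
Since both observations come from the same component, the likelihood for component k is f_k(x₁)·f_k(x₂).
  p_I = [0.16] × [0.112896] = 0.0180634
  p_II = [0.38] × [0.146072] = 0.0555074
  p_III = [0.6] × [0.096] = 0.0576
Weight by the priors:
  π_I·p_I = 0.41 × 0.0180634 = 0.00740598
  π_II·p_II = 0.29 × 0.0555074 = 0.0160971
  π_III·p_III = 0.30 × 0.0576 = 0.01728
Sum: 0.00740598 + 0.0160971 + 0.01728 = 0.0407831
P(Population I | x) ≈ 0.182

0.182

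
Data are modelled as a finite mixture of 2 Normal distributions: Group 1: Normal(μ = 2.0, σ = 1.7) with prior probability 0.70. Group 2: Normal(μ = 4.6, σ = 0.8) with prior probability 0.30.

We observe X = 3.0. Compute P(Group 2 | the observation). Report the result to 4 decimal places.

0.1278

Posterior ∝ prior × likelihood, so P(k | x) ∝ w_k f_k(x); normalise over all components.
Evaluate each component's likelihood at the observed value:
  L_1 = 0.197389
  L_2 = 0.0674887
Weight by the priors:
  w_1·L_1 = 0.70 × 0.197389 = 0.138173
  w_2·L_2 = 0.30 × 0.0674887 = 0.0202466
Normaliser: 0.138173 + 0.0202466 = 0.158419
P(Group 2 | x) ≈ 0.1278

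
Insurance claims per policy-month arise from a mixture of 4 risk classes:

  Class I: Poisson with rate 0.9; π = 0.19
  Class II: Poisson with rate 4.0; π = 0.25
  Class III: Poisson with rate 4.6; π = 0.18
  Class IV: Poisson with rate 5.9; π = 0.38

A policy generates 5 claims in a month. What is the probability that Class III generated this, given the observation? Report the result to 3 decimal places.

The responsibility of component k is π_k f_k(x) divided by Σ_j π_j f_j(x).
Component likelihoods at x = 5 claims:
  L_I = e^(−0.9)·0.9^5/5! = 0.00200063
  L_II = e^(−4.0)·4.0^5/5! = 0.156293
  L_III = e^(−4.6)·4.6^5/5! = 0.172526
  L_IV = e^(−5.9)·5.9^5/5! = 0.163208
Unnormalised posteriors:
  π_I·L_I = 0.19 × 0.00200063 = 0.000380119
  π_II·L_II = 0.25 × 0.156293 = 0.0390734
  π_III·L_III = 0.18 × 0.172526 = 0.0310546
  π_IV·L_IV = 0.38 × 0.163208 = 0.062019
Marginal: 0.000380119 + 0.0390734 + 0.0310546 + 0.062019 = 0.132527
Responsibility of Class III: 0.0310546 / 0.132527 ≈ 0.234

0.234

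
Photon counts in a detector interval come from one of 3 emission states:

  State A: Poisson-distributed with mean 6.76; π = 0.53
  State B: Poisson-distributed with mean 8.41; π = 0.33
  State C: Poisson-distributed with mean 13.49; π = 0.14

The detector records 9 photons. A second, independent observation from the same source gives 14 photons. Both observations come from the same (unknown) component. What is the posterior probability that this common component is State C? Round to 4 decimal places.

0.4010

P(component k | x) = w_k·f_k(x) / marginal(x), where marginal(x) = Σ_j w_j·f_j(x).
Since both observations come from the same component, the likelihood for component k is f_k(x₁)·f_k(x₂).
  p_A = [0.094173] × [0.00553369] = 0.000521124
  p_B = [0.129117] × [0.022611] = 0.00291947
  p_C = [0.0564562] × [0.104985] = 0.00592705
Multiply by the mixture weights:
  w_A·p_A = 0.53 × 0.000521124 = 0.000276196
  w_B·p_B = 0.33 × 0.00291947 = 0.000963424
  w_C·p_C = 0.14 × 0.00592705 = 0.000829787
Normaliser: 0.000276196 + 0.000963424 + 0.000829787 = 0.00206941
So the posterior for State C is 0.000829787 / 0.00206941 ≈ 0.4010.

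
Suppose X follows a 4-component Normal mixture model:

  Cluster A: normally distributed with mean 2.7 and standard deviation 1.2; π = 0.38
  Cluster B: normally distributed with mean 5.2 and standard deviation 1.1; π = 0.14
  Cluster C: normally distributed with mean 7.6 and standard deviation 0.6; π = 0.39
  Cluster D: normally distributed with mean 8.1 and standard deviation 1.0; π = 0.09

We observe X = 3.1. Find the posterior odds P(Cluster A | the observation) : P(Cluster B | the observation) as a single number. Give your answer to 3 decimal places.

Only the two components matter; the odds are (π_i f_i(x)) / (π_j f_j(x)).
Evaluate each component's likelihood at the observed value:
  f_A = (1/(1.2·√(2π)))·exp(−(3.1−2.7)²/(2·1.2²)) = 0.332452·exp(-0.05556) = 0.314486
  f_B = (1/(1.1·√(2π)))·exp(−(3.1−5.2)²/(2·1.1²)) = 0.362675·exp(-1.82231) = 0.0586268
  f_C = (1/(0.6·√(2π)))·exp(−(3.1−7.6)²/(2·0.6²)) = 0.664904·exp(-28.12500) = 4.0572e-13
  f_D = (1/(1.0·√(2π)))·exp(−(3.1−8.1)²/(2·1.0²)) = 0.398942·exp(-12.50000) = 1.48672e-06
0.119505 / 0.00820776 ≈ 14.560

14.560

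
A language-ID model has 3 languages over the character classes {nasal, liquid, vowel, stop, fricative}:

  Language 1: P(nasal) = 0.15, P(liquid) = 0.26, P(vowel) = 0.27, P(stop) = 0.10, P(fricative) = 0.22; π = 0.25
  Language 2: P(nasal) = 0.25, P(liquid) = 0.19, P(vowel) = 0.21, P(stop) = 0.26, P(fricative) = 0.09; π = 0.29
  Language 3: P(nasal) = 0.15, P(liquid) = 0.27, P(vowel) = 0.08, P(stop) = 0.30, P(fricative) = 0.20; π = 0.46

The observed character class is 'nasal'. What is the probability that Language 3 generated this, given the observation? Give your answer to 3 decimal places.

0.385

Posterior ∝ prior × likelihood, so P(k | x) ∝ P(Z=k) f_k(x); normalise over all components.
Categorical probabilities:
  f_1 = P(nasal | comp) = 0.15
  f_2 = P(nasal | comp) = 0.25
  f_3 = P(nasal | comp) = 0.15
Weight by the priors:
  P(Z=1)·f_1 = 0.25 × 0.15 = 0.0375
  P(Z=2)·f_2 = 0.29 × 0.25 = 0.0725
  P(Z=3)·f_3 = 0.46 × 0.15 = 0.069
Normaliser: 0.0375 + 0.0725 + 0.069 = 0.179
P(Language 3 | 'nasal') = 0.069 / 0.179 ≈ 0.385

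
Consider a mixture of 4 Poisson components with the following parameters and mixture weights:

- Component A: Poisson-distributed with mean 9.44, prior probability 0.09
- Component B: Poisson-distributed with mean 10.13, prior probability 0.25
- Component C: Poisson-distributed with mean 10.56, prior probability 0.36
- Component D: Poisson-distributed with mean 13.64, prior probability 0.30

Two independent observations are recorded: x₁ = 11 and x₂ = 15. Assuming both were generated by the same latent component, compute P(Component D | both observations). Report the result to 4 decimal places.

0.4479

Apply Bayes' rule: the posterior for each component is proportional to its prior times its likelihood at x.
Since both observations come from the same component, the likelihood for component k is f_k(x₁)·f_k(x₂).
  L_A = [e^(−9.44)·9.44^11/11! = 0.105632] × [0.0256059] = 0.00270481
  L_B = [e^(−10.13)·10.13^11/11! = 0.115118] × [0.0370032] = 0.00425975
  L_C = [e^(−10.56)·10.56^11/11! = 0.118304] × [0.0449065] = 0.0053126
  L_D = [e^(−13.64)·13.64^11/11! = 0.0907874] × [0.0959266] = 0.00870893
Prior × likelihood for each component:
  π_A·L_A = 0.09 × 0.00270481 = 0.000243433
  π_B·L_B = 0.25 × 0.00425975 = 0.00106494
  π_C·L_C = 0.36 × 0.0053126 = 0.00191254
  π_D·L_D = 0.30 × 0.00870893 = 0.00261268
Evidence: 0.000243433 + 0.00106494 + 0.00191254 + 0.00261268 = 0.00583359
P(Component D | x₁, x₂) ≈ 0.4479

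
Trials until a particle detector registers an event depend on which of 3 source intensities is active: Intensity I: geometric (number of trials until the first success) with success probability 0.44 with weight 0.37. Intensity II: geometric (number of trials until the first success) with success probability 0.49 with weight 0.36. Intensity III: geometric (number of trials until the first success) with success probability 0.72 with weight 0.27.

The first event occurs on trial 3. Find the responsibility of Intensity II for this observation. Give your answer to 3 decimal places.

Posterior ∝ prior × likelihood, so P(k | x) ∝ π_k f_k(x); normalise over all components.
Geometric probabilities:
  f_I = 0.44·(1−0.44)^2 = 0.44·0.3136 = 0.137984
  f_II = 0.49·(1−0.49)^2 = 0.49·0.2601 = 0.127449
  f_III = 0.72·(1−0.72)^2 = 0.72·0.0784 = 0.056448
Weight by the priors:
  π_I·f_I = 0.37 × 0.137984 = 0.0510541
  π_II·f_II = 0.36 × 0.127449 = 0.0458816
  π_III·f_III = 0.27 × 0.056448 = 0.015241
Marginal: 0.0510541 + 0.0458816 + 0.015241 = 0.112177
So the posterior for Intensity II is 0.0458816 / 0.112177 ≈ 0.409.

0.409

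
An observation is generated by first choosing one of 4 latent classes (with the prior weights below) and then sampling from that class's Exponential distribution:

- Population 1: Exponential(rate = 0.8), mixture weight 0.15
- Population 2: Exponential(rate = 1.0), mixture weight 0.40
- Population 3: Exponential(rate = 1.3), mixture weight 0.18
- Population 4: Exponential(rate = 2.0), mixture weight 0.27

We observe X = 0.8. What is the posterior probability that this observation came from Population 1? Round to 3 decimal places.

0.146

The responsibility of component k is w_k f_k(x) divided by Σ_j w_j f_j(x).
Exponential densities:
  p_1 = 0.8·e^(−0.8·0.8) = 0.8·e^(−0.6400) = 0.421834
  p_2 = 1.0·e^(−1.0·0.8) = 1.0·e^(−0.8000) = 0.449329
  p_3 = 1.3·e^(−1.3·0.8) = 1.3·e^(−1.0400) = 0.459491
  p_4 = 2.0·e^(−2.0·0.8) = 2.0·e^(−1.6000) = 0.403793
Multiply by the mixture weights:
  w_1·p_1 = 0.15 × 0.421834 = 0.0632751
  w_2·p_2 = 0.40 × 0.449329 = 0.179732
  w_3·p_3 = 0.18 × 0.459491 = 0.0827084
  w_4·p_4 = 0.27 × 0.403793 = 0.109024
Evidence: 0.0632751 + 0.179732 + 0.0827084 + 0.109024 = 0.434739
So the posterior for Population 1 is 0.0632751 / 0.434739 ≈ 0.146.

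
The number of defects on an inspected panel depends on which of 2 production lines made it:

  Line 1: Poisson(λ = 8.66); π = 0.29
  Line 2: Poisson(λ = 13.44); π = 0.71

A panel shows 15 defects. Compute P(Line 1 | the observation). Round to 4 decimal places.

Apply Bayes' rule: the posterior for each component is proportional to its prior times its likelihood at x.
Evaluate each component's likelihood at the observed value:
  p_1 = 0.0153207
  p_2 = 0.0938797
Prior × likelihood for each component:
  π_1·p_1 = 0.29 × 0.0153207 = 0.004443
  π_2·p_2 = 0.71 × 0.0938797 = 0.0666546
Normaliser: 0.004443 + 0.0666546 = 0.0710976
Responsibility of Line 1: 0.004443 / 0.0710976 ≈ 0.0625

0.0625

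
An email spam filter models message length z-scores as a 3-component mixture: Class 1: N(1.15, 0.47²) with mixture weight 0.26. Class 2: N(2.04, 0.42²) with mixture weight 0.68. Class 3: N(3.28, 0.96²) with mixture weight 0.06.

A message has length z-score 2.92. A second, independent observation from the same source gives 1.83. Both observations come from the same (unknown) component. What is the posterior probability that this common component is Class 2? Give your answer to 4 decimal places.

0.9505

P(component k | x) = P(Z=k)·f_k(x) / marginal(x), where marginal(x) = Σ_j P(Z=j)·f_j(x).
Since both observations come from the same component, the likelihood for component k is f_k(x₁)·f_k(x₂).
  L_1 = [0.000706538] × [0.298035] = 0.000210573
  L_2 = [0.105774] × [0.838251] = 0.0886652
  L_3 = [0.387349] × [0.132815] = 0.0514459
Unnormalised posteriors:
  P(Z=1)·L_1 = 0.26 × 0.000210573 = 5.4749e-05
  P(Z=2)·L_2 = 0.68 × 0.0886652 = 0.0602924
  P(Z=3)·L_3 = 0.06 × 0.0514459 = 0.00308675
Marginal: 5.4749e-05 + 0.0602924 + 0.00308675 = 0.0634339
So the posterior for Class 2 is 0.0602924 / 0.0634339 ≈ 0.9505.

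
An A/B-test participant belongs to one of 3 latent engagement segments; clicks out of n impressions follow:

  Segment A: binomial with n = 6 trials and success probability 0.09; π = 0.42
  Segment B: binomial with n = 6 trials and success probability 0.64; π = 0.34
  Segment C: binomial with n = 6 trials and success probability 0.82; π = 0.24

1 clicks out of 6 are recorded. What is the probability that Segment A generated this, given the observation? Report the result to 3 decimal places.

0.946

The responsibility of component k is π_k f_k(x) divided by Σ_j π_j f_j(x).
Component likelihoods at x = 1 clicks out of 6:
  L_A = C(6,1)·0.09^1·0.91^5 = 6·0.09·0.624032 = 0.336977
  L_B = C(6,1)·0.64^1·0.36^5 = 6·0.64·0.00604662 = 0.023219
  L_C = C(6,1)·0.82^1·0.18^5 = 6·0.82·0.000188957 = 0.000929667
Prior × likelihood for each component:
  π_A·L_A = 0.42 × 0.336977 = 0.14153
  π_B·L_B = 0.34 × 0.023219 = 0.00789446
  π_C·L_C = 0.24 × 0.000929667 = 0.00022312
Normaliser: 0.14153 + 0.00789446 + 0.00022312 = 0.149648
Responsibility of Segment A: 0.14153 / 0.149648 ≈ 0.946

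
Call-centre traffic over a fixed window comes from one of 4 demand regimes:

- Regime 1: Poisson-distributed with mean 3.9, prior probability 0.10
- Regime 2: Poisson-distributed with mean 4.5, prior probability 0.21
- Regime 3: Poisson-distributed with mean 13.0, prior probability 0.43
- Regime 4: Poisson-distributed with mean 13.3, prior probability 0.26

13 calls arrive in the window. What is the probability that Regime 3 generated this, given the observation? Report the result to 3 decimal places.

P(component k | x) = w_k·f_k(x) / marginal(x), where marginal(x) = Σ_j w_j·f_j(x).
Component likelihoods at x = 13 calls:
  p_1 = e^(−3.9)·3.9^13/13! = 0.000156968
  p_2 = e^(−4.5)·4.5^13/13! = 0.00055355
  p_3 = e^(−13.0)·13.0^13/13! = 0.10994
  p_4 = e^(−13.3)·13.3^13/13! = 0.109566
Weight by the priors:
  w_1·p_1 = 0.10 × 0.000156968 = 1.56968e-05
  w_2·p_2 = 0.21 × 0.00055355 = 0.000116246
  w_3·p_3 = 0.43 × 0.10994 = 0.0472741
  w_4·p_4 = 0.26 × 0.109566 = 0.0284871
Sum: 1.56968e-05 + 0.000116246 + 0.0472741 + 0.0284871 = 0.0758931
So the posterior for Regime 3 is 0.0472741 / 0.0758931 ≈ 0.623.

0.623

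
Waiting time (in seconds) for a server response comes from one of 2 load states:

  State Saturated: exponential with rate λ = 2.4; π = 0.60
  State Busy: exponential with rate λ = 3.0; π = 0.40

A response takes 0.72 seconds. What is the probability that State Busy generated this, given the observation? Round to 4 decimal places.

0.3511

P(component k | x) = P(Z=k)·f_k(x) / marginal(x), where marginal(x) = Σ_j P(Z=j)·f_j(x).
Component likelihoods at x = 0.72 seconds:
  L_Saturated = 0.426334
  L_Busy = 0.345975
Unnormalised posteriors:
  P(Z=Saturated)·L_Saturated = 0.60 × 0.426334 = 0.255801
  P(Z=Busy)·L_Busy = 0.40 × 0.345975 = 0.13839
Evidence: 0.255801 + 0.13839 = 0.394191
P(State Busy | x) = 0.13839 / 0.394191 ≈ 0.3511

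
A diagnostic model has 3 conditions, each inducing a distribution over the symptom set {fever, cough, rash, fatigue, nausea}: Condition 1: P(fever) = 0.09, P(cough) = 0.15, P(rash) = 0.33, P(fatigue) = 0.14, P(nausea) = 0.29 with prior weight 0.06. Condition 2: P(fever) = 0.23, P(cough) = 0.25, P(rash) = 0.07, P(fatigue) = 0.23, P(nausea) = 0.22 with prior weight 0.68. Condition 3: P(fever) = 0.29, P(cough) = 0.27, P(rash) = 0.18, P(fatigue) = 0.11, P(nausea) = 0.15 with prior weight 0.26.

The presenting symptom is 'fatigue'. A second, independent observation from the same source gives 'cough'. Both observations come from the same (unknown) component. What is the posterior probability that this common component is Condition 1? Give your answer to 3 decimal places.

0.026

By Bayes' theorem, P(k | x) = π_k f_k(x) / Σ_j π_j f_j(x).
Since both observations come from the same component, the likelihood for component k is f_k(x₁)·f_k(x₂).
  L_1 = [0.14] × [0.15] = 0.021
  L_2 = [0.23] × [0.25] = 0.0575
  L_3 = [0.11] × [0.27] = 0.0297
Unnormalised posteriors:
  π_1·L_1 = 0.06 × 0.021 = 0.00126
  π_2·L_2 = 0.68 × 0.0575 = 0.0391
  π_3·L_3 = 0.26 × 0.0297 = 0.007722
Marginal: 0.00126 + 0.0391 + 0.007722 = 0.048082
P(Condition 1 | x) = 0.00126 / 0.048082 ≈ 0.026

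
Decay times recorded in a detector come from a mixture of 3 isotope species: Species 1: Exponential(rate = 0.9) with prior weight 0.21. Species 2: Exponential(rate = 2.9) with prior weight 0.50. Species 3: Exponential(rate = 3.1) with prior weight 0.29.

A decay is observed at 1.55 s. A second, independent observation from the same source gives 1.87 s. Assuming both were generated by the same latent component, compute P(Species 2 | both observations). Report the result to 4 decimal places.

0.0256

Posterior ∝ prior × likelihood, so P(k | x) ∝ π_k f_k(x); normalise over all components.
Since both observations come from the same component, the likelihood for component k is f_k(x₁)·f_k(x₂).
  p_1 = [0.22305] × [0.167234] = 0.0373015
  p_2 = [0.0323776] × [0.0128003] = 0.000414442
  p_3 = [0.025385] × [0.00941362] = 0.000238964
Weight by the priors:
  π_1·p_1 = 0.21 × 0.0373015 = 0.00783332
  π_2·p_2 = 0.50 × 0.000414442 = 0.000207221
  π_3·p_3 = 0.29 × 0.000238964 = 6.92997e-05
Sum: 0.00783332 + 0.000207221 + 6.92997e-05 = 0.00810984
P(Species 2 | x₁, x₂) ≈ 0.0256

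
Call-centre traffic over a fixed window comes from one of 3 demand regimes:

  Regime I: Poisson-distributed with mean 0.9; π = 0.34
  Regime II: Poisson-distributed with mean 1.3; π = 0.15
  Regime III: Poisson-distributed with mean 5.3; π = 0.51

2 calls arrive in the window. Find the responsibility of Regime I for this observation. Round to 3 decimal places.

By Bayes' theorem, P(k | x) = P(Z=k) f_k(x) / Σ_j P(Z=j) f_j(x).
Component likelihoods at x = 2 calls:
  L_I = e^(−0.9)·0.9^2/2! = 0.164661
  L_II = e^(−1.3)·1.3^2/2! = 0.230289
  L_III = e^(−5.3)·5.3^2/2! = 0.0701069
Prior × likelihood for each component:
  P(Z=I)·L_I = 0.34 × 0.164661 = 0.0559846
  P(Z=II)·L_II = 0.15 × 0.230289 = 0.0345434
  P(Z=III)·L_III = 0.51 × 0.0701069 = 0.0357545
Marginal: 0.0559846 + 0.0345434 + 0.0357545 = 0.126283
So the posterior for Regime I is 0.0559846 / 0.126283 ≈ 0.443.

0.443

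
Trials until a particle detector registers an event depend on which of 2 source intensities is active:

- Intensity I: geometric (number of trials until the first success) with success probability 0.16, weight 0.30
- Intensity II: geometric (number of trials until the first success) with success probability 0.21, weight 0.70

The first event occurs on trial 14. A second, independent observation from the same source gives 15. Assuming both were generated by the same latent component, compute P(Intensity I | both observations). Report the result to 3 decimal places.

Posterior ∝ prior × likelihood, so P(k | x) ∝ π_k f_k(x); normalise over all components.
Since both observations come from the same component, the likelihood for component k is f_k(x₁)·f_k(x₂).
  p_I = [0.16·(1−0.16)^13 = 0.16·0.103665 = 0.0165863] × [0.0139325] = 0.00023109
  p_II = [0.21·(1−0.21)^13 = 0.21·0.0466823 = 0.00980328] × [0.00774459] = 7.59224e-05
Unnormalised posteriors:
  π_I·p_I = 0.30 × 0.00023109 = 6.93269e-05
  π_II·p_II = 0.70 × 7.59224e-05 = 5.31457e-05
Denominator: 6.93269e-05 + 5.31457e-05 = 0.000122473
Responsibility of Intensity I: 6.93269e-05 / 0.000122473 ≈ 0.566

0.566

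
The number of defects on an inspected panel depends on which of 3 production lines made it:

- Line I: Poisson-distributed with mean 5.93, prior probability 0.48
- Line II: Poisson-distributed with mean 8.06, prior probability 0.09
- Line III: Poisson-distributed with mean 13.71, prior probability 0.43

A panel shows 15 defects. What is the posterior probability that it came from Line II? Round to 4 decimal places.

0.0200

Posterior ∝ prior × likelihood, so P(k | x) ∝ w_k f_k(x); normalise over all components.
Evaluate each component's likelihood at the observed value:
  f_I = 0.000801594
  f_II = 0.00950851
  f_III = 0.0965795
Prior × likelihood for each component:
  w_I·f_I = 0.48 × 0.000801594 = 0.000384765
  w_II·f_II = 0.09 × 0.00950851 = 0.000855766
  w_III·f_III = 0.43 × 0.0965795 = 0.0415292
Sum: 0.000384765 + 0.000855766 + 0.0415292 = 0.0427697
So the posterior for Line II is 0.000855766 / 0.0427697 ≈ 0.0200.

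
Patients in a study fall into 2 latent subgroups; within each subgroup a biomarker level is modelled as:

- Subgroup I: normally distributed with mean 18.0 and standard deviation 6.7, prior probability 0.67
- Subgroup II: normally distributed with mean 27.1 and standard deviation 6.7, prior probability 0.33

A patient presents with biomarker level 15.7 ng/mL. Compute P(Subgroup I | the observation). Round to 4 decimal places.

0.8906

The responsibility of component k is P(Z=k) f_k(x) divided by Σ_j P(Z=j) f_j(x).
Evaluate each component's likelihood at the observed value:
  L_I = 0.0561366
  L_II = 0.0140016
Multiply by the mixture weights:
  P(Z=I)·L_I = 0.67 × 0.0561366 = 0.0376115
  P(Z=II)·L_II = 0.33 × 0.0140016 = 0.00462052
Denominator: 0.0376115 + 0.00462052 = 0.042232
P(Subgroup I | data) ≈ 0.8906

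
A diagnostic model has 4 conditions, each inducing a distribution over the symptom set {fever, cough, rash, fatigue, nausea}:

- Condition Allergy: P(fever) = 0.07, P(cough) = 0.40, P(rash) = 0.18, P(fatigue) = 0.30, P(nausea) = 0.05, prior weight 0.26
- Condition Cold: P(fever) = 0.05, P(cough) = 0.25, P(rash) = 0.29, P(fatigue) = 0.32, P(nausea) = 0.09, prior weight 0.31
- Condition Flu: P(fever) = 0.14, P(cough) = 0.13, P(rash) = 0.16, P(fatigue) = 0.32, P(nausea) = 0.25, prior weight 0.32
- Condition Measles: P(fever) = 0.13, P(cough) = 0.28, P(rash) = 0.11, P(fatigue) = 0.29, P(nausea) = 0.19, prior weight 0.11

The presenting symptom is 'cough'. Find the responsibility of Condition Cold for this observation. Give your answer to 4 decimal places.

0.3052

Posterior ∝ prior × likelihood, so P(k | x) ∝ π_k f_k(x); normalise over all components.
Evaluate each component's likelihood at the observed value:
  p_Allergy = 0.4
  p_Cold = 0.25
  p_Flu = 0.13
  p_Measles = 0.28
Multiply by the mixture weights:
  π_Allergy·p_Allergy = 0.26 × 0.4 = 0.104
  π_Cold·p_Cold = 0.31 × 0.25 = 0.0775
  π_Flu·p_Flu = 0.32 × 0.13 = 0.0416
  π_Measles·p_Measles = 0.11 × 0.28 = 0.0308
Sum: 0.104 + 0.0775 + 0.0416 + 0.0308 = 0.2539
So the posterior for Condition Cold is 0.0775 / 0.2539 ≈ 0.3052.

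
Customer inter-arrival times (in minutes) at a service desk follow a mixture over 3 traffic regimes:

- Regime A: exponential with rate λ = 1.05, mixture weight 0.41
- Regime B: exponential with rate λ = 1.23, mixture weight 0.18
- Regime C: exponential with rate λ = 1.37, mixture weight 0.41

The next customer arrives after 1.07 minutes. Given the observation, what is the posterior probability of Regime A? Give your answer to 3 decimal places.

0.425

The responsibility of component k is π_k f_k(x) divided by Σ_j π_j f_j(x).
Component likelihoods at x = 1.07 minutes:
  p_A = 1.05·e^(−1.05·1.07) = 1.05·e^(−1.1235) = 0.341397
  p_B = 1.23·e^(−1.23·1.07) = 1.23·e^(−1.3161) = 0.32986
  p_C = 1.37·e^(−1.37·1.07) = 1.37·e^(−1.4659) = 0.316292
Multiply by the mixture weights:
  π_A·p_A = 0.41 × 0.341397 = 0.139973
  π_B·p_B = 0.18 × 0.32986 = 0.0593749
  π_C·p_C = 0.41 × 0.316292 = 0.12968
Evidence: 0.139973 + 0.0593749 + 0.12968 = 0.329027
P(Regime A | the observation) = 0.139973 / 0.329027 ≈ 0.425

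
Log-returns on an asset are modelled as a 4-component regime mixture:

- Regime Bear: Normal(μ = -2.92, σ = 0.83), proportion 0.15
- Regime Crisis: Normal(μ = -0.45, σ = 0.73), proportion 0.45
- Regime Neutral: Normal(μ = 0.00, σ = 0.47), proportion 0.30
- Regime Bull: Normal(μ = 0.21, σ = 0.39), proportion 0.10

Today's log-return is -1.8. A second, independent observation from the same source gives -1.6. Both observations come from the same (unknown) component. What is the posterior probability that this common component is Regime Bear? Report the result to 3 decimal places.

Apply Bayes' rule: the posterior for each component is proportional to its prior times its likelihood at x.
Since both observations come from the same component, the likelihood for component k is f_k(x₁)·f_k(x₂).
  f_Bear = [(1/(0.83·√(2π)))·exp(−(-1.8−-2.92)²/(2·0.83²)) = 0.480653·exp(-0.91044) = 0.19339] × [0.13571] = 0.026245
  f_Crisis = [(1/(0.73·√(2π)))·exp(−(-1.8−-0.45)²/(2·0.73²)) = 0.546496·exp(-1.70998) = 0.0988442] × [0.158013] = 0.0156186
  f_Neutral = [(1/(0.47·√(2π)))·exp(−(-1.8−0.00)²/(2·0.47²)) = 0.848813·exp(-7.33364) = 0.00055444] × [0.00258406] = 1.43271e-06
  f_Bull = [(1/(0.39·√(2π)))·exp(−(-1.8−0.21)²/(2·0.39²)) = 1.022929·exp(-13.28107) = 1.74563e-06] × [2.15122e-05] = 3.75524e-11
Prior × likelihood for each component:
  π_Bear·f_Bear = 0.15 × 0.026245 = 0.00393675
  π_Crisis·f_Crisis = 0.45 × 0.0156186 = 0.00702839
  π_Neutral·f_Neutral = 0.30 × 1.43271e-06 = 4.29812e-07
  π_Bull·f_Bull = 0.10 × 3.75524e-11 = 3.75524e-12
Denominator: 0.00393675 + 0.00702839 + 4.29812e-07 + 3.75524e-12 = 0.0109656
P(Regime Bear | x) = 0.00393675 / 0.0109656 ≈ 0.359

0.359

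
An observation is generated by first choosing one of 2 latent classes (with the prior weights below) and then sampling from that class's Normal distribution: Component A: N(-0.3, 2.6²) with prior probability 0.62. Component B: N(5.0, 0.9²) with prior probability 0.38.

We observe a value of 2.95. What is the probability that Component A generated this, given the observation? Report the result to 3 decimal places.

0.776

P(component k | x) = π_k·f_k(x) / marginal(x), where marginal(x) = Σ_j π_j·f_j(x).
Component likelihoods at x = 2.95:
  L_A = (1/(2.6·√(2π)))·exp(−(2.95−-0.3)²/(2·2.6²)) = 0.153439·exp(-0.78125) = 0.0702496
  L_B = (1/(0.9·√(2π)))·exp(−(2.95−5.0)²/(2·0.9²)) = 0.443269·exp(-2.59414) = 0.0331168
Prior × likelihood for each component:
  π_A·L_A = 0.62 × 0.0702496 = 0.0435548
  π_B·L_B = 0.38 × 0.0331168 = 0.0125844
Sum: 0.0435548 + 0.0125844 = 0.0561392
Responsibility of Component A: 0.0435548 / 0.0561392 ≈ 0.776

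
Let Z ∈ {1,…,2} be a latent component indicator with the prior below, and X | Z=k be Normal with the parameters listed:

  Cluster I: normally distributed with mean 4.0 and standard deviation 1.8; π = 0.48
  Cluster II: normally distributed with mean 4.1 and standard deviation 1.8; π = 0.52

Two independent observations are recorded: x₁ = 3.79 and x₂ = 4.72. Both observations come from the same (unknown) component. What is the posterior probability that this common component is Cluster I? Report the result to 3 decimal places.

0.477

The responsibility of component k is P(Z=k) f_k(x) divided by Σ_j P(Z=j) f_j(x).
Since both observations come from the same component, the likelihood for component k is f_k(x₁)·f_k(x₂).
  f_I = [(1/(1.8·√(2π)))·exp(−(3.79−4.0)²/(2·1.8²)) = 0.221635·exp(-0.00681) = 0.220131] × [0.204595] = 0.0450377
  f_II = [(1/(1.8·√(2π)))·exp(−(3.79−4.1)²/(2·1.8²)) = 0.221635·exp(-0.01483) = 0.218372] × [0.208869] = 0.0456112
Weight by the priors:
  P(Z=I)·f_I = 0.48 × 0.0450377 = 0.0216181
  P(Z=II)·f_II = 0.52 × 0.0456112 = 0.0237178
Marginal: 0.0216181 + 0.0237178 = 0.0453359
Responsibility of Cluster I: 0.0216181 / 0.0453359 ≈ 0.477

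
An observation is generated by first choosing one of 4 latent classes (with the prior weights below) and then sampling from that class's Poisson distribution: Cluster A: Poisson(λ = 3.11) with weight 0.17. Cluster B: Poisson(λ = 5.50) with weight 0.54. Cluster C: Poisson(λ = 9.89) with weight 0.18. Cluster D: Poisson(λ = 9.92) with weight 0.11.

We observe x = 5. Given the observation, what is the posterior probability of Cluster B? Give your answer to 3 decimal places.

P(component k | x) = π_k·f_k(x) / marginal(x), where marginal(x) = Σ_j π_j·f_j(x).
Poisson probabilities:
  f_A = 0.108135
  f_B = 0.171401
  f_C = 0.0399602
  f_D = 0.0393709
Unnormalised posteriors:
  π_A·f_A = 0.17 × 0.108135 = 0.0183829
  π_B·f_B = 0.54 × 0.171401 = 0.0925564
  π_C·f_C = 0.18 × 0.0399602 = 0.00719284
  π_D·f_D = 0.11 × 0.0393709 = 0.0043308
Sum: 0.0183829 + 0.0925564 + 0.00719284 + 0.0043308 = 0.122463
P(Cluster B | 5) = 0.0925564 / 0.122463 ≈ 0.756

0.756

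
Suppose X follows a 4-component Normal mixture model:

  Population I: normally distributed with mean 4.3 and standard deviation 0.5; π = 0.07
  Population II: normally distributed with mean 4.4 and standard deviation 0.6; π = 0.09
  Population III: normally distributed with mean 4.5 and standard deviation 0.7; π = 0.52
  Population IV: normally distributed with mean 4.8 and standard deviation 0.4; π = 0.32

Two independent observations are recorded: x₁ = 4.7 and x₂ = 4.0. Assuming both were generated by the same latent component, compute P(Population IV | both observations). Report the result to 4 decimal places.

0.1876

P(component k | x) = π_k·f_k(x) / marginal(x), where marginal(x) = Σ_j π_j·f_j(x).
Since both observations come from the same component, the likelihood for component k is f_k(x₁)·f_k(x₂).
  L_I = [0.579383] × [0.666449] = 0.386129
  L_II = [0.586776] × [0.532413] = 0.312407
  L_III = [0.547124] × [0.441593] = 0.241606
  L_IV = [0.96667] × [0.134977] = 0.130479
Unnormalised posteriors:
  π_I·L_I = 0.07 × 0.386129 = 0.0270291
  π_II·L_II = 0.09 × 0.312407 = 0.0281166
  π_III·L_III = 0.52 × 0.241606 = 0.125635
  π_IV·L_IV = 0.32 × 0.130479 = 0.0417532
Sum: 0.0270291 + 0.0281166 + 0.125635 + 0.0417532 = 0.222534
P(Population IV | x₁,x₂) = 0.0417532 / 0.222534 ≈ 0.1876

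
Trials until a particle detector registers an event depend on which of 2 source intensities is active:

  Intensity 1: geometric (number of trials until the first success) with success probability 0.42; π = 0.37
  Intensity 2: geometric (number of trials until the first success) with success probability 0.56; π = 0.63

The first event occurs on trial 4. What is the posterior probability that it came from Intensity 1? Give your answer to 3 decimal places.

P(component k | x) = w_k·f_k(x) / marginal(x), where marginal(x) = Σ_j w_j·f_j(x).
Evaluate each component's likelihood at the observed value:
  p_1 = 0.42·(1−0.42)^3 = 0.42·0.195112 = 0.081947
  p_2 = 0.56·(1−0.56)^3 = 0.56·0.085184 = 0.047703
Prior × likelihood for each component:
  w_1·p_1 = 0.37 × 0.081947 = 0.0303204
  w_2·p_2 = 0.63 × 0.047703 = 0.0300529
Normaliser: 0.0303204 + 0.0300529 = 0.0603733
Responsibility of Intensity 1: 0.0303204 / 0.0603733 ≈ 0.502

0.502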